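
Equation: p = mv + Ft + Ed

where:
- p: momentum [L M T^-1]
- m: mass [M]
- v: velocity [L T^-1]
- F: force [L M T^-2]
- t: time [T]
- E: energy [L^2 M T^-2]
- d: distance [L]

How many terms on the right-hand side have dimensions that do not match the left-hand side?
1

LHS p: [L M T^-1]
- mv: [L M T^-1] ✓
- Ft: [L M T^-1] ✓
- Ed: [L^3 M T^-2] ✗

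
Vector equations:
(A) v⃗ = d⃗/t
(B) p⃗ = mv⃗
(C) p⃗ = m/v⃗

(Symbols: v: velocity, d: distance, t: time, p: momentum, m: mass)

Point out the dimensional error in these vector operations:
(C) p⃗ = m/v⃗

(A) v⃗ = d⃗/t: LHS [L T^-1], RHS [L T^-1] ✓ — displacement (vector) divided by time (scalar)
(B) p⃗ = mv⃗: LHS [L M T^-1], RHS [L M T^-1] ✓ — mass (scalar) times velocity (vector)
(C) p⃗ = m/v⃗: LHS [L M T^-1], RHS [L^-1 M T] ✗ — momentum is mass times velocity; should be mv⃗ (and division by a vector is undefined)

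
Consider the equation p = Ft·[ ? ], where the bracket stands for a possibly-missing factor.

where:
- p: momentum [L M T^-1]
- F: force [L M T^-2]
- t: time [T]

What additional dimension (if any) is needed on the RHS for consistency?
Nothing is missing — the bracketed factor must be dimensionless.

p has dimensions [L M T^-1] and Ft already has dimensions [L M T^-1], so p = Ft is dimensionally complete.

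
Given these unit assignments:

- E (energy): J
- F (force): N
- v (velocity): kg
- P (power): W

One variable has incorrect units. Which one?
v

The variable v (velocity) should have units m/s, not kg.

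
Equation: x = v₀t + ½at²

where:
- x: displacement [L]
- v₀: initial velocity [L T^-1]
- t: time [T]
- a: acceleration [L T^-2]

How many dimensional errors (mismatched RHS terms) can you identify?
0

LHS x: [L]
- v₀t: [L] ✓
- ½at²: [L] ✓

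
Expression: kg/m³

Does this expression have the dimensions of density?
Yes

The expression kg/m³ has dimensions [L^-3 M], which is exactly density [L^-3 M].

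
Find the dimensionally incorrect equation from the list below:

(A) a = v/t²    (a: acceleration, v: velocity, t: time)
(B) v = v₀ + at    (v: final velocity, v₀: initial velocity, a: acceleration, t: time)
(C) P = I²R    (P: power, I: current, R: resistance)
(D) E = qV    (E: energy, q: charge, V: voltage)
(A) a = v/t²

The equation (A) a = v/t² is dimensionally incorrect.

LHS (a): [L T^-2]
RHS (v/t²): [L T^-3] ✗

The dimensions do not match. The other three equations balance.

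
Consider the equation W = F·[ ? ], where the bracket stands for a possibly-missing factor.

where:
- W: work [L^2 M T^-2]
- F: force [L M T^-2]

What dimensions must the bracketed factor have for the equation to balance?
[L] — length (e.g. a distance d)

W has dimensions [L^2 M T^-2]; F has dimensions [L M T^-2].
The bracketed factor must supply [L^2 M T^-2] / [L M T^-2] = [L].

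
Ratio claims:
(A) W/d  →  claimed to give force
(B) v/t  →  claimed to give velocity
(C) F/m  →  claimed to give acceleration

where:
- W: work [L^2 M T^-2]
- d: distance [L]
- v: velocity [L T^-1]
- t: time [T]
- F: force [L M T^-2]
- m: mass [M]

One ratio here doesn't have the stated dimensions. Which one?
(B) v/t does not give velocity

(A) W/d: [L M T^-2] = force [L M T^-2] ✓
(B) v/t: [L T^-2] ≠ velocity [L T^-1] ✗
(C) F/m: [L T^-2] = acceleration [L T^-2] ✓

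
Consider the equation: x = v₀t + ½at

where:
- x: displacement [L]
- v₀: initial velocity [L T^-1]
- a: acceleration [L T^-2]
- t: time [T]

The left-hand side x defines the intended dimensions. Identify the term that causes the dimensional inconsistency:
The term ½at

Checking each RHS term against the LHS:
- v₀t: [L] — matches x [L] ✓
- ½at: [L T^-1] — does NOT match x [L] ✗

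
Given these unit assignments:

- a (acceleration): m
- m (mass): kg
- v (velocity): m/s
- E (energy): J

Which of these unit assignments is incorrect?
a

The variable a (acceleration) should have units m/s², not m.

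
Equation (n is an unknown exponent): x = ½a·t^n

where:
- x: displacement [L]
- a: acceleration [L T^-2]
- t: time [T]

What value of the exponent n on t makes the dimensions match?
n = 2

x has dimensions [L]; t has dimensions [T].
The rest of the RHS has dimensions [L T^-2], so t^n must supply [T^2].
With n = 2: ½a·t^2 has dimensions [L], matching the LHS ✓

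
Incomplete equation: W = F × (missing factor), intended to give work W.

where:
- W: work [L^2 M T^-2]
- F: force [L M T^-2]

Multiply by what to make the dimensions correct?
d (distance), dimensions [L]

W has dimensions [L^2 M T^-2] and F has dimensions [L M T^-2].
The missing factor must have dimensions [L^2 M T^-2] / [L M T^-2] = [L], i.e. distance (d).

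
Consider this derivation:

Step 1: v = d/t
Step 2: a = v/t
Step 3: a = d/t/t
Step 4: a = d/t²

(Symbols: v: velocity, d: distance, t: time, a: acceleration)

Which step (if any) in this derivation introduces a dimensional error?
No step introduces an error — all steps are dimensionally consistent.

Step 1: v = d/t → LHS [L T^-1], RHS [L T^-1] ✓
Step 2: a = v/t → LHS [L T^-2], RHS [L T^-2] ✓
Step 3: a = d/t/t → LHS [L T^-2], RHS [L T^-2] ✓
Step 4: a = d/t² → LHS [L T^-2], RHS [L T^-2] ✓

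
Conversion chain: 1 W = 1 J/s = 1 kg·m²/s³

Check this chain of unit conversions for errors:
The chain is correct (no errors).

Correct: Watt is Joule per second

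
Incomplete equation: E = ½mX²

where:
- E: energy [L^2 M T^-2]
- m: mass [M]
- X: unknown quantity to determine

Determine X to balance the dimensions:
X = v (velocity), dimensions [L T^-1]

E has dimensions [L^2 M T^-2]; the rest of the RHS (½m) has dimensions [M].
So X² must have dimensions [L^2 T^-2], i.e. X has dimensions [L T^-1] — X = v (velocity).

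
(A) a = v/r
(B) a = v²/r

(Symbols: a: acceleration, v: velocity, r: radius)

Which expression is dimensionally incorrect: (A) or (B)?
(A)

(A) a = v/r: LHS [L T^-2], RHS [T^-1] ✗
(B) a = v²/r: LHS [L T^-2], RHS [L T^-2] ✓

Expression (A) a = v/r is dimensionally incorrect.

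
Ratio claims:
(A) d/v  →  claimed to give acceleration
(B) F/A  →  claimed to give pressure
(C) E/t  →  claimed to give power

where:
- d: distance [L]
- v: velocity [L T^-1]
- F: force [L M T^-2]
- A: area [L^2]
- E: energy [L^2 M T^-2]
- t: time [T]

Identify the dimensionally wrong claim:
(A) d/v does not give acceleration

(A) d/v: [T] ≠ acceleration [L T^-2] ✗
(B) F/A: [L^-1 M T^-2] = pressure [L^-1 M T^-2] ✓
(C) E/t: [L^2 M T^-3] = power [L^2 M T^-3] ✓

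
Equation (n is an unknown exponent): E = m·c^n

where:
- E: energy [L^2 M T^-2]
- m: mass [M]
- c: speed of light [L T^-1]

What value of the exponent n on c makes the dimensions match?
n = 2

E has dimensions [L^2 M T^-2]; c has dimensions [L T^-1].
The rest of the RHS has dimensions [M], so c^n must supply [L^2 T^-2].
With n = 2: m·c^2 has dimensions [L^2 M T^-2], matching the LHS ✓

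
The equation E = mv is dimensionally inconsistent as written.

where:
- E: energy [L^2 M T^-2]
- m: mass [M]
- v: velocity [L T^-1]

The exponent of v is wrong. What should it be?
The exponent of v should be 2: E = mv^2

The LHS E has dimensions [L^2 M T^-2]; v has dimensions [L T^-1].
As written, the RHS mv (exponent 1 on v) has dimensions [L M T^-1], which does not match.
With exponent 2, the RHS mv^2 has dimensions [L^2 M T^-2], matching the LHS.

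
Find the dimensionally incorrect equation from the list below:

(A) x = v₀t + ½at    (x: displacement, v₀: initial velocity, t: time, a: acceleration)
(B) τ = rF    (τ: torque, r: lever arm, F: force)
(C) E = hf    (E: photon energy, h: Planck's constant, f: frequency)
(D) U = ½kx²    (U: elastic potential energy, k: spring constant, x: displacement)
(A) x = v₀t + ½at

The equation (A) x = v₀t + ½at is dimensionally incorrect.

LHS (x): [L]
RHS terms:
  - v₀t: [L] ✓
  - ½at: [L T^-1] ✗ (does not match LHS)

The dimensions do not match. The other three equations balance.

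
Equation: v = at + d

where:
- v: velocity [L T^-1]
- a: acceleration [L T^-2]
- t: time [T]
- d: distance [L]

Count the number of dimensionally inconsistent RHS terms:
1

LHS v: [L T^-1]
- at: [L T^-1] ✓
- d: [L] ✗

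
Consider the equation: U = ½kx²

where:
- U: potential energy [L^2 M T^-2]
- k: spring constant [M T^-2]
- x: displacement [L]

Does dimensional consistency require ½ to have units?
No

U has dimensions [L^2 M T^-2] and kx² already has dimensions [L^2 M T^-2], so the equation balances without ½ contributing any dimensions. ½ is a pure (dimensionless) number; changing or removing it would not affect dimensional consistency.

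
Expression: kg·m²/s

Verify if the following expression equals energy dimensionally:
No

The expression kg·m²/s has dimensions [L^2 M T^-1], but energy has dimensions [L^2 M T^-2].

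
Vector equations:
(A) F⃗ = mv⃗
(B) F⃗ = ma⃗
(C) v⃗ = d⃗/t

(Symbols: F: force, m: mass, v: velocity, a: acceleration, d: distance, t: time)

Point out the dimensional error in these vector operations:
(A) F⃗ = mv⃗

(A) F⃗ = mv⃗: LHS [L M T^-2], RHS [L M T^-1] ✗ — mass times velocity is momentum, not force; should be ma⃗
(B) F⃗ = ma⃗: LHS [L M T^-2], RHS [L M T^-2] ✓ — Force and acceleration are vectors, mass is a scalar
(C) v⃗ = d⃗/t: LHS [L T^-1], RHS [L T^-1] ✓ — displacement (vector) divided by time (scalar)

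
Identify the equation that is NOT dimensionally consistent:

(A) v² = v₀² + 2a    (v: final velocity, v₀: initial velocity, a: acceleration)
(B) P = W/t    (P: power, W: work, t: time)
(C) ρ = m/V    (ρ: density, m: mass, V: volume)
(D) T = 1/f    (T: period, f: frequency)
(A) v² = v₀² + 2a

The equation (A) v² = v₀² + 2a is dimensionally incorrect.

LHS (v²): [L^2 T^-2]
RHS terms:
  - v₀²: [L^2 T^-2] ✓
  - 2a: [L T^-2] ✗ (does not match LHS)

The dimensions do not match. The other three equations balance.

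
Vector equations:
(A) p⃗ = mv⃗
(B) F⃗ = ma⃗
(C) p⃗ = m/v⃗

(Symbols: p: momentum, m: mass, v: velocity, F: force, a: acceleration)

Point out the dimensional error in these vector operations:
(C) p⃗ = m/v⃗

(A) p⃗ = mv⃗: LHS [L M T^-1], RHS [L M T^-1] ✓ — mass (scalar) times velocity (vector)
(B) F⃗ = ma⃗: LHS [L M T^-2], RHS [L M T^-2] ✓ — Force and acceleration are vectors, mass is a scalar
(C) p⃗ = m/v⃗: LHS [L M T^-1], RHS [L^-1 M T] ✗ — momentum is mass times velocity; should be mv⃗ (and division by a vector is undefined)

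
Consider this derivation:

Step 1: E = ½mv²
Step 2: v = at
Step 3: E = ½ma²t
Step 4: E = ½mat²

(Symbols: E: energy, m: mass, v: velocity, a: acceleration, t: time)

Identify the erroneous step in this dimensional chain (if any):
Step 3

Step 1: E = ½mv² → LHS [L^2 M T^-2], RHS [L^2 M T^-2] ✓
Step 2: v = at → LHS [L T^-1], RHS [L T^-1] ✓
Step 3: E = ½ma²t → LHS [L^2 M T^-2], RHS [L^2 M T^-3] ✗

The first dimensional inconsistency appears in step 3: E = ½ma²t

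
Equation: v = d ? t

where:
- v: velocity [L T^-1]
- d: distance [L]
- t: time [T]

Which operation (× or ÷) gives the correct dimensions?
division (÷): v = d ÷ t

v [L T^-1]; d [L]; t [T].
d × t → [L T] ✗
d ÷ t → [L T^-1] ✓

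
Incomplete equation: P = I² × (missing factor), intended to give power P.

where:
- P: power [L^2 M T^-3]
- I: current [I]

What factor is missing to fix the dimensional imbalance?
R (resistance), dimensions [I^-2 L^2 M T^-3]

P has dimensions [L^2 M T^-3] and I² has dimensions [I^2].
The missing factor must have dimensions [L^2 M T^-3] / [I^2] = [I^-2 L^2 M T^-3], i.e. resistance (R).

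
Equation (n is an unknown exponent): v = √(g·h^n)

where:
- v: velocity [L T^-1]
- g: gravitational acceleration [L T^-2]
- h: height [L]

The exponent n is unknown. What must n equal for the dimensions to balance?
n = 1

v has dimensions [L T^-1]; h has dimensions [L].
With n = 1: √(g·h^1) has dimensions [L T^-1], matching the LHS ✓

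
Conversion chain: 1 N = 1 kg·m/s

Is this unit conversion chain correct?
The chain is incorrect (it contains an error).

Incorrect: Newton is kg·m/s², not kg·m/s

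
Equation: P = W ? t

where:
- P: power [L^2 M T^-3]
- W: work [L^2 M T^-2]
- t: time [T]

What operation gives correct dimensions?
division (÷): P = W ÷ t

P [L^2 M T^-3]; W [L^2 M T^-2]; t [T].
W × t → [L^2 M T^-1] ✗
W ÷ t → [L^2 M T^-3] ✓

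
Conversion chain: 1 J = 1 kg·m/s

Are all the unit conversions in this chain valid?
The chain is incorrect (it contains an error).

Incorrect: Joule is kg·m²/s², not kg·m/s (that is momentum)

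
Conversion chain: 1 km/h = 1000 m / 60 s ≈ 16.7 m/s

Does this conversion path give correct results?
The chain is incorrect (it contains an error).

Incorrect: 1 h = 3600 s, not 60 s (1 km/h ≈ 0.278 m/s)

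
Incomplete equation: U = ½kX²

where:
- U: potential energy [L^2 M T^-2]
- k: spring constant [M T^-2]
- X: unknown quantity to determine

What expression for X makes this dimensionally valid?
X = x (displacement), dimensions [L]

U has dimensions [L^2 M T^-2]; the rest of the RHS (½k) has dimensions [M T^-2].
So X² must have dimensions [L^2], i.e. X has dimensions [L] — X = x (displacement).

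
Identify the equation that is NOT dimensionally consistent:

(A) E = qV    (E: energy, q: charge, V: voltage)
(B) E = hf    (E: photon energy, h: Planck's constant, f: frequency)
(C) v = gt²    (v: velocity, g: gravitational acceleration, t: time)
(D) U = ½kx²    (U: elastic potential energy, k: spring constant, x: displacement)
(C) v = gt²

The equation (C) v = gt² is dimensionally incorrect.

LHS (v): [L T^-1]
RHS (gt²): [L] ✗

The dimensions do not match. The other three equations balance.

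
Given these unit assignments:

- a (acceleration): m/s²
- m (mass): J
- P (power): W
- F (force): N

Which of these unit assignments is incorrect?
m

The variable m (mass) should have units kg, not J.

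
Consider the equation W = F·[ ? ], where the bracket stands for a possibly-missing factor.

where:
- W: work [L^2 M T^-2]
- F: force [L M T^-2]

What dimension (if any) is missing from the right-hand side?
[L] — length (e.g. a distance d)

W has dimensions [L^2 M T^-2]; F has dimensions [L M T^-2].
The bracketed factor must supply [L^2 M T^-2] / [L M T^-2] = [L].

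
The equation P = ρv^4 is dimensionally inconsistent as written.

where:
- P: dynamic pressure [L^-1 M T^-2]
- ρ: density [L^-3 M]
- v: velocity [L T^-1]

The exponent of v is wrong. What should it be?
The exponent of v should be 2: P = ρv^2

The LHS P has dimensions [L^-1 M T^-2]; v has dimensions [L T^-1].
As written, the RHS ρv^4 (exponent 4 on v) has dimensions [L M T^-4], which does not match.
With exponent 2, the RHS ρv^2 has dimensions [L^-1 M T^-2], matching the LHS.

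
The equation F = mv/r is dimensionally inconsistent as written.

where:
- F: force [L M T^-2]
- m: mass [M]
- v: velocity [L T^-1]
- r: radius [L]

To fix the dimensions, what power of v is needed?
The exponent of v should be 2: F = mv^2/r

The LHS F has dimensions [L M T^-2]; v has dimensions [L T^-1].
As written, the RHS mv/r (exponent 1 on v) has dimensions [M T^-1], which does not match.
With exponent 2, the RHS mv^2/r has dimensions [L M T^-2], matching the LHS.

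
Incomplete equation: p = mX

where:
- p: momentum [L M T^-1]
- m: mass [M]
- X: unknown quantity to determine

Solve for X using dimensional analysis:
X = v (velocity), dimensions [L T^-1]

p has dimensions [L M T^-1]; the rest of the RHS (m) has dimensions [M].
So X must have dimensions [L T^-1] — X = v (velocity).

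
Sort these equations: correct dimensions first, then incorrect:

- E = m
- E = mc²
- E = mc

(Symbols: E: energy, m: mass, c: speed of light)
Dimensionally correct: E = mc²
Dimensionally incorrect: E = m, E = mc
Ordered (correct first, then incorrect): E = mc², E = m, E = mc

- E = m: LHS [L^2 M T^-2], RHS [M] → incorrect ✗
- E = mc²: LHS [L^2 M T^-2], RHS [L^2 M T^-2] → correct ✓
- E = mc: LHS [L^2 M T^-2], RHS [L M T^-1] → incorrect ✗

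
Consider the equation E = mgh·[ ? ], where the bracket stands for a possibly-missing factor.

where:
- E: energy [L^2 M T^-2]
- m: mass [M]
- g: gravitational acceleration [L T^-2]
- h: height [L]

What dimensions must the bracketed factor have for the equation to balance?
Nothing is missing — the bracketed factor must be dimensionless.

E has dimensions [L^2 M T^-2] and mgh already has dimensions [L^2 M T^-2], so E = mgh is dimensionally complete.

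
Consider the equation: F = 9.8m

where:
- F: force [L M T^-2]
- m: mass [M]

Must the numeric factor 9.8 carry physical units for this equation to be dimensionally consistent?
Yes

F has dimensions [L M T^-2], while m alone has dimensions [M]. For the equation to balance, the factor 9.8 must carry dimensions [L T^-2] — it is a dimensional constant (a numerical value of a physical quantity with its units suppressed), not a pure number.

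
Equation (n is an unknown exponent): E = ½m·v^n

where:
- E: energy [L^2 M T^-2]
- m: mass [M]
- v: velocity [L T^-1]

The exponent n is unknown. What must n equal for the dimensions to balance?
n = 2

E has dimensions [L^2 M T^-2]; v has dimensions [L T^-1].
The rest of the RHS has dimensions [M], so v^n must supply [L^2 T^-2].
With n = 2: ½m·v^2 has dimensions [L^2 M T^-2], matching the LHS ✓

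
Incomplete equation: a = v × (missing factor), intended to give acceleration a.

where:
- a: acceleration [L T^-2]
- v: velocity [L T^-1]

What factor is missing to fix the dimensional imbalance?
1/t (inverse time), dimensions [T^-1]

a has dimensions [L T^-2] and v has dimensions [L T^-1].
The missing factor must have dimensions [L T^-2] / [L T^-1] = [T^-1], i.e. inverse time (1/t).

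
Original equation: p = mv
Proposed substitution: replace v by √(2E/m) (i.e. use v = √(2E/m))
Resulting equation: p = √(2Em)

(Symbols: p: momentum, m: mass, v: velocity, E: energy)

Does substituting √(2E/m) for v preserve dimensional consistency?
Yes

[v] = [L T^-1] and [√(2E/m)] = [L T^-1]. These match, so the substitution replaces a quantity by one of the same dimensions and the result p = √(2Em) has LHS [L M T^-1] vs RHS [L M T^-1] — still consistent.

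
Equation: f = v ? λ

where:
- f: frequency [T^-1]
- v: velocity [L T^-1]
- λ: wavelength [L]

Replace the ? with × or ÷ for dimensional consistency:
division (÷): f = v ÷ λ

f [T^-1]; v [L T^-1]; λ [L].
v × λ → [L^2 T^-1] ✗
v ÷ λ → [T^-1] ✓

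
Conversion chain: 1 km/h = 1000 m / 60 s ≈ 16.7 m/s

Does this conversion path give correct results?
The chain is incorrect (it contains an error).

Incorrect: 1 h = 3600 s, not 60 s (1 km/h ≈ 0.278 m/s)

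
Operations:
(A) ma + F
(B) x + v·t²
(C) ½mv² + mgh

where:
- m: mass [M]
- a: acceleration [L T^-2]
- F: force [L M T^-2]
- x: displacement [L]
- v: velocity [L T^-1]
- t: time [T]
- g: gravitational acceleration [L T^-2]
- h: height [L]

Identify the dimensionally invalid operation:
(B) x + v·t²

(A) ma + F: ma [L M T^-2] and F [L M T^-2] — same dimensions ✓
(B) x + v·t²: x [L] and v·t² [L T] — different dimensions cannot be added/subtracted ✗
(C) ½mv² + mgh: ½mv² [L^2 M T^-2] and mgh [L^2 M T^-2] — same dimensions ✓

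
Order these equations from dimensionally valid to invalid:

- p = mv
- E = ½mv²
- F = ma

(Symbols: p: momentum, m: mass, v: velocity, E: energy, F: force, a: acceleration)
Dimensionally correct: p = mv, E = ½mv², F = ma
Dimensionally incorrect: none
Ordered (correct first, then incorrect): p = mv, E = ½mv², F = ma

- p = mv: LHS [L M T^-1], RHS [L M T^-1] → correct ✓
- E = ½mv²: LHS [L^2 M T^-2], RHS [L^2 M T^-2] → correct ✓
- F = ma: LHS [L M T^-2], RHS [L M T^-2] → correct ✓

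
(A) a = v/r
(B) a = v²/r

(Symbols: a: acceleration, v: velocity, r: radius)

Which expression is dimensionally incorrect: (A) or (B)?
(A)

(A) a = v/r: LHS [L T^-2], RHS [T^-1] ✗
(B) a = v²/r: LHS [L T^-2], RHS [L T^-2] ✓

Expression (A) a = v/r is dimensionally incorrect.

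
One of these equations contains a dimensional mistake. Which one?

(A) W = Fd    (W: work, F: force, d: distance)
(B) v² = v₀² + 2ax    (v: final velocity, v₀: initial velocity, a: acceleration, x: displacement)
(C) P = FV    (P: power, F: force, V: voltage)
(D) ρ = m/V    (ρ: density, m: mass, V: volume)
(C) P = FV

The equation (C) P = FV is dimensionally incorrect.

LHS (P): [L^2 M T^-3]
RHS (FV): [I^-1 L^3 M^2 T^-5] ✗

The dimensions do not match. The other three equations balance.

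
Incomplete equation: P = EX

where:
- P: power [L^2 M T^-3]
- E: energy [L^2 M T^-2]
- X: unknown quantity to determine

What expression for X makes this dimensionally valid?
X = f (inverse time / frequency (1/t)), dimensions [T^-1]

P has dimensions [L^2 M T^-3]; the rest of the RHS (E) has dimensions [L^2 M T^-2].
So X must have dimensions [T^-1] — X = f (inverse time / frequency (1/t)).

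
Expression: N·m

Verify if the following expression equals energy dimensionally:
Yes

The expression N·m has dimensions [L^2 M T^-2], which is exactly energy [L^2 M T^-2].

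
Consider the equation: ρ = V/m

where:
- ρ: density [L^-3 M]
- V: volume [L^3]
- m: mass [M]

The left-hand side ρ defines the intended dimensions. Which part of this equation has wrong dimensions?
The right-hand side term V/m

ρ has dimensions [L^-3 M], but V/m has dimensions [L^3 M^-1], so the term V/m is dimensionally wrong for ρ.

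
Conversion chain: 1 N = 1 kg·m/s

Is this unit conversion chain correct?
The chain is incorrect (it contains an error).

Incorrect: Newton is kg·m/s², not kg·m/s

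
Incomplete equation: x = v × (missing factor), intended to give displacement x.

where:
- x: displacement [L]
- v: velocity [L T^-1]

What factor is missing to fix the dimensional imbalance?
t (time), dimensions [T]

x has dimensions [L] and v has dimensions [L T^-1].
The missing factor must have dimensions [L] / [L T^-1] = [T], i.e. time (t).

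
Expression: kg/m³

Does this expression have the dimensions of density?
Yes

The expression kg/m³ has dimensions [L^-3 M], which is exactly density [L^-3 M].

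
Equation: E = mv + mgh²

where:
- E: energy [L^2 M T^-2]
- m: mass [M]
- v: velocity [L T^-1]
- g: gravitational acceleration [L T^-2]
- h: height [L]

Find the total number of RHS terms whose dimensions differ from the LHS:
2

LHS E: [L^2 M T^-2]
- mv: [L M T^-1] ✗
- mgh²: [L^3 M T^-2] ✗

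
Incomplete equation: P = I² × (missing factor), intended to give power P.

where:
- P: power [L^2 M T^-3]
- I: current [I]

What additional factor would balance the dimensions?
R (resistance), dimensions [I^-2 L^2 M T^-3]

P has dimensions [L^2 M T^-3] and I² has dimensions [I^2].
The missing factor must have dimensions [L^2 M T^-3] / [I^2] = [I^-2 L^2 M T^-3], i.e. resistance (R).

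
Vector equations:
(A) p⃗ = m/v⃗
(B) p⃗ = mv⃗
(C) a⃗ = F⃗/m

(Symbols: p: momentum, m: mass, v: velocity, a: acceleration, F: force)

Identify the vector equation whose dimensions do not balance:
(A) p⃗ = m/v⃗

(A) p⃗ = m/v⃗: LHS [L M T^-1], RHS [L^-1 M T] ✗ — momentum is mass times velocity; should be mv⃗ (and division by a vector is undefined)
(B) p⃗ = mv⃗: LHS [L M T^-1], RHS [L M T^-1] ✓ — mass (scalar) times velocity (vector)
(C) a⃗ = F⃗/m: LHS [L T^-2], RHS [L T^-2] ✓ — force (vector) divided by mass (scalar)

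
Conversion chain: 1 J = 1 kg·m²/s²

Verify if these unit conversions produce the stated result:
The chain is correct (no errors).

Correct: Joule is defined as kg·m²/s²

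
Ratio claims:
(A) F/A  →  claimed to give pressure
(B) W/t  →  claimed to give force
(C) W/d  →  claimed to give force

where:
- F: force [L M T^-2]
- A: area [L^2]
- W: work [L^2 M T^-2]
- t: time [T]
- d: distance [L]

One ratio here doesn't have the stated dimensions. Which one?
(B) W/t does not give force

(A) F/A: [L^-1 M T^-2] = pressure [L^-1 M T^-2] ✓
(B) W/t: [L^2 M T^-3] ≠ force [L M T^-2] ✗
(C) W/d: [L M T^-2] = force [L M T^-2] ✓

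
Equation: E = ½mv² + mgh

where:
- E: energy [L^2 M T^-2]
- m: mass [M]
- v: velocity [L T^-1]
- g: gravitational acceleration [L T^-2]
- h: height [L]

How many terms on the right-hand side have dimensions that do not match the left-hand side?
0

LHS E: [L^2 M T^-2]
- ½mv²: [L^2 M T^-2] ✓
- mgh: [L^2 M T^-2] ✓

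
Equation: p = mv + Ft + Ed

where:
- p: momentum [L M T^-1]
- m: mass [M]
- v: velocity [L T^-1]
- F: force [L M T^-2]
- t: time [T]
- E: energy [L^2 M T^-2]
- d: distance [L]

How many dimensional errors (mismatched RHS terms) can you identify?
1

LHS p: [L M T^-1]
- mv: [L M T^-1] ✓
- Ft: [L M T^-1] ✓
- Ed: [L^3 M T^-2] ✗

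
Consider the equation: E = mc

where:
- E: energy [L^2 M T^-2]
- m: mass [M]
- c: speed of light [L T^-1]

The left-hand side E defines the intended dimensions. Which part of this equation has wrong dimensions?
The right-hand side term mc

E has dimensions [L^2 M T^-2], but mc has dimensions [L M T^-1], so the term mc is dimensionally wrong for E.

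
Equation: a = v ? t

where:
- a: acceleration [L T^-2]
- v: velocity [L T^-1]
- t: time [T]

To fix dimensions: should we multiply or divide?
division (÷): a = v ÷ t

a [L T^-2]; v [L T^-1]; t [T].
v × t → [L] ✗
v ÷ t → [L T^-2] ✓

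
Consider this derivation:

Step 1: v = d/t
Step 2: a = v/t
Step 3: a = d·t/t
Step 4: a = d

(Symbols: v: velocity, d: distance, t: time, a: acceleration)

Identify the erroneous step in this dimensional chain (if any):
Step 3

Step 1: v = d/t → LHS [L T^-1], RHS [L T^-1] ✓
Step 2: a = v/t → LHS [L T^-2], RHS [L T^-2] ✓
Step 3: a = d·t/t → LHS [L T^-2], RHS [L] ✗

The first dimensional inconsistency appears in step 3: a = d·t/t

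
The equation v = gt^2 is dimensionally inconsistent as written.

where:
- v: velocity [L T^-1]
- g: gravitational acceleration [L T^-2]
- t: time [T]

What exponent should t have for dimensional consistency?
The exponent of t should be 1: v = gt

The LHS v has dimensions [L T^-1]; t has dimensions [T].
As written, the RHS gt^2 (exponent 2 on t) has dimensions [L], which does not match.
With exponent 1, the RHS gt has dimensions [L T^-1], matching the LHS.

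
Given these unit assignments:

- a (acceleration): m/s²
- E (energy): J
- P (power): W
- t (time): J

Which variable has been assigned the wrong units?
t

The variable t (time) should have units s, not J.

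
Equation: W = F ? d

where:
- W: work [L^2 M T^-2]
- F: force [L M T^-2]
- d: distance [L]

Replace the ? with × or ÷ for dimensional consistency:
multiplication (×): W = F × d

W [L^2 M T^-2]; F [L M T^-2]; d [L].
F × d → [L^2 M T^-2] ✓
F ÷ d → [M T^-2] ✗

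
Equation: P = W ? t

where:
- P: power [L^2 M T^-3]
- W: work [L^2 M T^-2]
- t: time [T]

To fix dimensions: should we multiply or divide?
division (÷): P = W ÷ t

P [L^2 M T^-3]; W [L^2 M T^-2]; t [T].
W × t → [L^2 M T^-1] ✗
W ÷ t → [L^2 M T^-3] ✓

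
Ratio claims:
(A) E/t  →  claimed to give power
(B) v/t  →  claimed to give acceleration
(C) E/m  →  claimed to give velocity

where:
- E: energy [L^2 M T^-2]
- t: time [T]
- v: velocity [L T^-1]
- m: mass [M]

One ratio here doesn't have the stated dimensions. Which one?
(C) E/m does not give velocity

(A) E/t: [L^2 M T^-3] = power [L^2 M T^-3] ✓
(B) v/t: [L T^-2] = acceleration [L T^-2] ✓
(C) E/m: [L^2 T^-2] ≠ velocity [L T^-1] ✗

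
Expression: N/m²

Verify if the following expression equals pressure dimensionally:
Yes

The expression N/m² has dimensions [L^-1 M T^-2], which is exactly pressure [L^-1 M T^-2].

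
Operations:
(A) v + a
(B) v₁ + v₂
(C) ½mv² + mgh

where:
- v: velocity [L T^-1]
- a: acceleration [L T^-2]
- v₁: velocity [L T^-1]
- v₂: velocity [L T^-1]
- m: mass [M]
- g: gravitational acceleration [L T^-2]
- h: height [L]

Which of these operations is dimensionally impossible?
(A) v + a

(A) v + a: v [L T^-1] and a [L T^-2] — different dimensions cannot be added/subtracted ✗
(B) v₁ + v₂: v₁ [L T^-1] and v₂ [L T^-1] — same dimensions ✓
(C) ½mv² + mgh: ½mv² [L^2 M T^-2] and mgh [L^2 M T^-2] — same dimensions ✓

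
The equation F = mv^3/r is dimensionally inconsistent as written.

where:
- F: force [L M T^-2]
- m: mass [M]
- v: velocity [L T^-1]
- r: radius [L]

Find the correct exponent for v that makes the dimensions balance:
The exponent of v should be 2: F = mv^2/r

The LHS F has dimensions [L M T^-2]; v has dimensions [L T^-1].
As written, the RHS mv^3/r (exponent 3 on v) has dimensions [L^2 M T^-3], which does not match.
With exponent 2, the RHS mv^2/r has dimensions [L M T^-2], matching the LHS.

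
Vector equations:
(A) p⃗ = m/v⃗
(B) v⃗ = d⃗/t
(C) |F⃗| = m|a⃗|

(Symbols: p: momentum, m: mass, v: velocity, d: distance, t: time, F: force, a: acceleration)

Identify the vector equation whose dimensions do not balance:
(A) p⃗ = m/v⃗

(A) p⃗ = m/v⃗: LHS [L M T^-1], RHS [L^-1 M T] ✗ — momentum is mass times velocity; should be mv⃗ (and division by a vector is undefined)
(B) v⃗ = d⃗/t: LHS [L T^-1], RHS [L T^-1] ✓ — displacement (vector) divided by time (scalar)
(C) |F⃗| = m|a⃗|: LHS [L M T^-2], RHS [L M T^-2] ✓ — magnitudes of vectors are scalars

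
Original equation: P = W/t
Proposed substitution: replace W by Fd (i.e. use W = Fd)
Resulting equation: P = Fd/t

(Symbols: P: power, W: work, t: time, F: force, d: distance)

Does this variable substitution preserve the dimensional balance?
Yes

[W] = [L^2 M T^-2] and [Fd] = [L^2 M T^-2]. These match, so the substitution replaces a quantity by one of the same dimensions and the result P = Fd/t has LHS [L^2 M T^-3] vs RHS [L^2 M T^-3] — still consistent.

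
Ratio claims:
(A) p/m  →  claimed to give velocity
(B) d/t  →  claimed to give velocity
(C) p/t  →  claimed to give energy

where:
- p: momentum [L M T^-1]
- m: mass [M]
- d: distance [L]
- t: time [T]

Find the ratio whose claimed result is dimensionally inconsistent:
(C) p/t does not give energy

(A) p/m: [L T^-1] = velocity [L T^-1] ✓
(B) d/t: [L T^-1] = velocity [L T^-1] ✓
(C) p/t: [L M T^-2] ≠ energy [L^2 M T^-2] ✗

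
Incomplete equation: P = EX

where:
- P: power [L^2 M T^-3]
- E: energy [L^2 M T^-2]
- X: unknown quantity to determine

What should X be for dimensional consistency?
X = f (inverse time / frequency (1/t)), dimensions [T^-1]

P has dimensions [L^2 M T^-3]; the rest of the RHS (E) has dimensions [L^2 M T^-2].
So X must have dimensions [T^-1] — X = f (inverse time / frequency (1/t)).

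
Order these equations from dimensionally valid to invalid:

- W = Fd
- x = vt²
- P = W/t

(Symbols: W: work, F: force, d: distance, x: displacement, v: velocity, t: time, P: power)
Dimensionally correct: W = Fd, P = W/t
Dimensionally incorrect: x = vt²
Ordered (correct first, then incorrect): W = Fd, P = W/t, x = vt²

- W = Fd: LHS [L^2 M T^-2], RHS [L^2 M T^-2] → correct ✓
- x = vt²: LHS [L], RHS [L T] → incorrect ✗
- P = W/t: LHS [L^2 M T^-3], RHS [L^2 M T^-3] → correct ✓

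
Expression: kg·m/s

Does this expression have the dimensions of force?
No

The expression kg·m/s has dimensions [L M T^-1], but force has dimensions [L M T^-2].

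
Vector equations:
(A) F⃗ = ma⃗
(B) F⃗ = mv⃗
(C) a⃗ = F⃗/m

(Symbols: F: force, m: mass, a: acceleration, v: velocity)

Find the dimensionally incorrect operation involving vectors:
(B) F⃗ = mv⃗

(A) F⃗ = ma⃗: LHS [L M T^-2], RHS [L M T^-2] ✓ — Force and acceleration are vectors, mass is a scalar
(B) F⃗ = mv⃗: LHS [L M T^-2], RHS [L M T^-1] ✗ — mass times velocity is momentum, not force; should be ma⃗
(C) a⃗ = F⃗/m: LHS [L T^-2], RHS [L T^-2] ✓ — force (vector) divided by mass (scalar)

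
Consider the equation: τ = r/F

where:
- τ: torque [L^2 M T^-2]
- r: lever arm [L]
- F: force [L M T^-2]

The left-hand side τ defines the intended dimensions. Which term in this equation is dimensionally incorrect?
The right-hand side term r/F

τ has dimensions [L^2 M T^-2], but r/F has dimensions [M^-1 T^2], so the term r/F is dimensionally wrong for τ.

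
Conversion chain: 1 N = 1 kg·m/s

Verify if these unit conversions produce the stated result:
The chain is incorrect (it contains an error).

Incorrect: Newton is kg·m/s², not kg·m/s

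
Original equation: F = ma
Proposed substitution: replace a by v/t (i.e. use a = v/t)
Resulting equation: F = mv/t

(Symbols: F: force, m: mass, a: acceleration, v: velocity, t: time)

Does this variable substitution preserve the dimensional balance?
Yes

[a] = [L T^-2] and [v/t] = [L T^-2]. These match, so the substitution replaces a quantity by one of the same dimensions and the result F = mv/t has LHS [L M T^-2] vs RHS [L M T^-2] — still consistent.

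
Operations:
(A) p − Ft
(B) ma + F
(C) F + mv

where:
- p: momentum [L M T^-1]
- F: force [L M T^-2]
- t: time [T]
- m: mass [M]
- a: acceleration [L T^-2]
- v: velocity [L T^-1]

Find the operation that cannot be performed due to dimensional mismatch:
(C) F + mv

(A) p − Ft: p [L M T^-1] and Ft [L M T^-1] — same dimensions ✓
(B) ma + F: ma [L M T^-2] and F [L M T^-2] — same dimensions ✓
(C) F + mv: F [L M T^-2] and mv [L M T^-1] — different dimensions cannot be added/subtracted ✗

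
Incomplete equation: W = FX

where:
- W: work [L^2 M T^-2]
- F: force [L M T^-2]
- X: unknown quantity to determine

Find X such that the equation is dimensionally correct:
X = d (distance), dimensions [L]

W has dimensions [L^2 M T^-2]; the rest of the RHS (F) has dimensions [L M T^-2].
So X must have dimensions [L] — X = d (distance).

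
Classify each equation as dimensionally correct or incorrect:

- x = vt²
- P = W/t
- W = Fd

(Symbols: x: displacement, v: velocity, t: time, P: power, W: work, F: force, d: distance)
Dimensionally correct: P = W/t, W = Fd
Dimensionally incorrect: x = vt²
Ordered (correct first, then incorrect): P = W/t, W = Fd, x = vt²

- x = vt²: LHS [L], RHS [L T] → incorrect ✗
- P = W/t: LHS [L^2 M T^-3], RHS [L^2 M T^-3] → correct ✓
- W = Fd: LHS [L^2 M T^-2], RHS [L^2 M T^-2] → correct ✓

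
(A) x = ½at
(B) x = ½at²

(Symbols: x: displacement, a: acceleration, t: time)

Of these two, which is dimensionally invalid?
(A)

(A) x = ½at: LHS [L], RHS [L T^-1] ✗
(B) x = ½at²: LHS [L], RHS [L] ✓

Expression (A) x = ½at is dimensionally incorrect.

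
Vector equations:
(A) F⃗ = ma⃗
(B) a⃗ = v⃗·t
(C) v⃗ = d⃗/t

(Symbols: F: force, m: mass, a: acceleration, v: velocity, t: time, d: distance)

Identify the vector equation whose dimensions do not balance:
(B) a⃗ = v⃗·t

(A) F⃗ = ma⃗: LHS [L M T^-2], RHS [L M T^-2] ✓ — Force and acceleration are vectors, mass is a scalar
(B) a⃗ = v⃗·t: LHS [L T^-2], RHS [L] ✗ — acceleration is velocity per time; should be v⃗/t
(C) v⃗ = d⃗/t: LHS [L T^-1], RHS [L T^-1] ✓ — displacement (vector) divided by time (scalar)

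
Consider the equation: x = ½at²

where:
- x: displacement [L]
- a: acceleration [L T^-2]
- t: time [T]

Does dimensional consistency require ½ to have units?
No

x has dimensions [L] and at² already has dimensions [L], so the equation balances without ½ contributing any dimensions. ½ is a pure (dimensionless) number; changing or removing it would not affect dimensional consistency.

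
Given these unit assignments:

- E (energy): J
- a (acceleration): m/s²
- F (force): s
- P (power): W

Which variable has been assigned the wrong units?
F

The variable F (force) should have units N, not s.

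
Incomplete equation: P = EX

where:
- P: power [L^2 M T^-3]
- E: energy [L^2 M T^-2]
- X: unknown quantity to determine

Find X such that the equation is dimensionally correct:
X = f (inverse time / frequency (1/t)), dimensions [T^-1]

P has dimensions [L^2 M T^-3]; the rest of the RHS (E) has dimensions [L^2 M T^-2].
So X must have dimensions [T^-1] — X = f (inverse time / frequency (1/t)).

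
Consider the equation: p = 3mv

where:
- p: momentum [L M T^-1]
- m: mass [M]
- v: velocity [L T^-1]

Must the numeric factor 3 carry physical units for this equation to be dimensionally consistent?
No

p has dimensions [L M T^-1] and mv already has dimensions [L M T^-1], so the equation balances without 3 contributing any dimensions. 3 is a pure (dimensionless) number; changing or removing it would not affect dimensional consistency.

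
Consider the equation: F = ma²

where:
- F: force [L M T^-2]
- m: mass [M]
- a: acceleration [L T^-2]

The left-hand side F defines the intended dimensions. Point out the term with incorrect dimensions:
The right-hand side term ma²

F has dimensions [L M T^-2], but ma² has dimensions [L^2 M T^-4], so the term ma² is dimensionally wrong for F.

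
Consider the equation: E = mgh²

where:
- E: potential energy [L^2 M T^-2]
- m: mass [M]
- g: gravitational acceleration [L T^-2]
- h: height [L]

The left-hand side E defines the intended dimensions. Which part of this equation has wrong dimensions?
The right-hand side term mgh²

E has dimensions [L^2 M T^-2], but mgh² has dimensions [L^3 M T^-2], so the term mgh² is dimensionally wrong for E.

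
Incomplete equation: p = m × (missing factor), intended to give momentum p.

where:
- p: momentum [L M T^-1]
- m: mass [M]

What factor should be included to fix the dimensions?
v (velocity), dimensions [L T^-1]

p has dimensions [L M T^-1] and m has dimensions [M].
The missing factor must have dimensions [L M T^-1] / [M] = [L T^-1], i.e. velocity (v).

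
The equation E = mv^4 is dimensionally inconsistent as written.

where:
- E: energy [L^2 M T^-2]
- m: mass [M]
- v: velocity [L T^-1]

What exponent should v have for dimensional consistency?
The exponent of v should be 2: E = mv^2

The LHS E has dimensions [L^2 M T^-2]; v has dimensions [L T^-1].
As written, the RHS mv^4 (exponent 4 on v) has dimensions [L^4 M T^-4], which does not match.
With exponent 2, the RHS mv^2 has dimensions [L^2 M T^-2], matching the LHS.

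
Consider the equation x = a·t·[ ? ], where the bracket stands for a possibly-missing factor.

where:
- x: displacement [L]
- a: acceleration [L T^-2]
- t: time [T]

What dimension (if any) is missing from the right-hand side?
[T] — time (e.g. t)

x has dimensions [L]; a·t has dimensions [L T^-1].
The bracketed factor must supply [L] / [L T^-1] = [T].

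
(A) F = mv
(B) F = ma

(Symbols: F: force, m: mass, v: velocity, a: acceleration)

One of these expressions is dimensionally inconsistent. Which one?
(A)

(A) F = mv: LHS [L M T^-2], RHS [L M T^-1] ✗
(B) F = ma: LHS [L M T^-2], RHS [L M T^-2] ✓

Expression (A) F = mv is dimensionally incorrect.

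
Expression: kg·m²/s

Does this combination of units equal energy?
No

The expression kg·m²/s has dimensions [L^2 M T^-1], but energy has dimensions [L^2 M T^-2].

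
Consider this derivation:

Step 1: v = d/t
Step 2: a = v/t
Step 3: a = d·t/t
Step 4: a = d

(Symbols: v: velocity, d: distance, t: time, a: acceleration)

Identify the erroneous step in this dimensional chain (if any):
Step 3

Step 1: v = d/t → LHS [L T^-1], RHS [L T^-1] ✓
Step 2: a = v/t → LHS [L T^-2], RHS [L T^-2] ✓
Step 3: a = d·t/t → LHS [L T^-2], RHS [L] ✗

The first dimensional inconsistency appears in step 3: a = d·t/t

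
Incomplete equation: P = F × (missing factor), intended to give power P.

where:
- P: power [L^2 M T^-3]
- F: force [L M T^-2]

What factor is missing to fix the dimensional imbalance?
v (velocity), dimensions [L T^-1]

P has dimensions [L^2 M T^-3] and F has dimensions [L M T^-2].
The missing factor must have dimensions [L^2 M T^-3] / [L M T^-2] = [L T^-1], i.e. velocity (v).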